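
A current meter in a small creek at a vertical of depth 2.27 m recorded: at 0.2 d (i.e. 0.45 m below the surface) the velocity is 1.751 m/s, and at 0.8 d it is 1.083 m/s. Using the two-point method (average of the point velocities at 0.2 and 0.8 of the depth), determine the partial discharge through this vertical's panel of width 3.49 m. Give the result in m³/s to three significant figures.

v̄ = (1.751 + 1.083) / 2 = 1.417 m/s
q = v̄ × d × w = 1.417 × 2.27 × 3.49 = 11.23 m³/s

11.2 m³/s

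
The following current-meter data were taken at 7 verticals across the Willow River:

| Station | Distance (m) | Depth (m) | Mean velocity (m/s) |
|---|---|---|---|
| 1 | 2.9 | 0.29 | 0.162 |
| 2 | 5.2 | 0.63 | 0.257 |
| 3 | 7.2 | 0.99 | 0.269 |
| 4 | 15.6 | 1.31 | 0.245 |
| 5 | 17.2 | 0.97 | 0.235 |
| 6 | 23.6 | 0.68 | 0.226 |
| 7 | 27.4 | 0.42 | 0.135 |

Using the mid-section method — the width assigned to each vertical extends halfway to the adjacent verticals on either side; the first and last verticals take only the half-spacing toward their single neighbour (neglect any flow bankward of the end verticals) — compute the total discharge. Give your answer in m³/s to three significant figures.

w_1 = (5.2 − 2.9)/2 = 1.15 m; q_1 = 0.162 × 0.29 × 1.15 = 0.05403 m³/s
w_2 = (7.2 − 2.9)/2 = 2.15 m; q_2 = 0.257 × 0.63 × 2.15 = 0.3481 m³/s
w_3 = (15.6 − 5.2)/2 = 5.2 m; q_3 = 0.269 × 0.99 × 5.2 = 1.385 m³/s
w_4 = (17.2 − 7.2)/2 = 5 m; q_4 = 0.245 × 1.31 × 5 = 1.605 m³/s
w_5 = (23.6 − 15.6)/2 = 4 m; q_5 = 0.235 × 0.97 × 4 = 0.9118 m³/s
w_6 = (27.4 − 17.2)/2 = 5.1 m; q_6 = 0.226 × 0.68 × 5.1 = 0.7838 m³/s
w_7 = (27.4 − 23.6)/2 = 1.9 m; q_7 = 0.135 × 0.42 × 1.9 = 0.1077 m³/s
Q = Σ qᵢ = 5.195 m³/s

5.19 m³/s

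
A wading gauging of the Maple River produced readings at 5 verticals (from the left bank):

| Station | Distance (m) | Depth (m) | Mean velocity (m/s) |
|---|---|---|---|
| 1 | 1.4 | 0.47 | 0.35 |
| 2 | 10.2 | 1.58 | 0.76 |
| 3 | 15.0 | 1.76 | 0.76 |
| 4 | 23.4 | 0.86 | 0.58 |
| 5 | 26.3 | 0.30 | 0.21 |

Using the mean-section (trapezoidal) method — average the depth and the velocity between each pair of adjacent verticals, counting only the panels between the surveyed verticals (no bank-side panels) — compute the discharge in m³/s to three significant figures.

19.1 m³/s

Panel 1-2: Δb = 8.8 m, d̄ = (0.47+1.58)/2 = 1.025, v̄ = (0.35+0.76)/2 = 0.555 → q = 8.8×1.025×0.555 = 5.006 m³/s
Panel 2-3: Δb = 4.8 m, d̄ = (1.58+1.76)/2 = 1.67, v̄ = (0.76+0.76)/2 = 0.76 → q = 4.8×1.67×0.76 = 6.092 m³/s
Panel 3-4: Δb = 8.4 m, d̄ = (1.76+0.86)/2 = 1.31, v̄ = (0.76+0.58)/2 = 0.67 → q = 8.4×1.31×0.67 = 7.373 m³/s
Panel 4-5: Δb = 2.9 m, d̄ = (0.86+0.30)/2 = 0.58, v̄ = (0.58+0.21)/2 = 0.395 → q = 2.9×0.58×0.395 = 0.6644 m³/s
Q = Σ q = 19.14 m³/s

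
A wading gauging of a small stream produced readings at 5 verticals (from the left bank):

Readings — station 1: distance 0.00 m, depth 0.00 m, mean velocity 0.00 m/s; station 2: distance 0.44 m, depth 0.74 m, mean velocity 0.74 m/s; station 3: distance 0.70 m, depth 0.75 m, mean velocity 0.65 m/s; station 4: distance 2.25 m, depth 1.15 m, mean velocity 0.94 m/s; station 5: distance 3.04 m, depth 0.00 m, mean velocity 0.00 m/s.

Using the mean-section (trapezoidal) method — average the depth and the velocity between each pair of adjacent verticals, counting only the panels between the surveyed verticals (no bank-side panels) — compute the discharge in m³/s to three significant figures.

Panel 1-2: Δb = 0.44 m, d̄ = (0.00+0.74)/2 = 0.37, v̄ = (0.00+0.74)/2 = 0.37 → q = 0.44×0.37×0.37 = 0.06024 m³/s
Panel 2-3: Δb = 0.26 m, d̄ = (0.74+0.75)/2 = 0.745, v̄ = (0.74+0.65)/2 = 0.695 → q = 0.26×0.745×0.695 = 0.1346 m³/s
Panel 3-4: Δb = 1.55 m, d̄ = (0.75+1.15)/2 = 0.95, v̄ = (0.65+0.94)/2 = 0.795 → q = 1.55×0.95×0.795 = 1.171 m³/s
Panel 4-5: Δb = 0.79 m, d̄ = (1.15+0.00)/2 = 0.575, v̄ = (0.94+0.00)/2 = 0.47 → q = 0.79×0.575×0.47 = 0.2135 m³/s
Q = Σ q = 1.579 m³/s

1.58 m³/s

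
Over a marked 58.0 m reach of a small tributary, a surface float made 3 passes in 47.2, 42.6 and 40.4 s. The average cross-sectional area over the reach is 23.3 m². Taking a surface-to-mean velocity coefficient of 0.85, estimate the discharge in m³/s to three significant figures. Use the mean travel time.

t̄ = (47.2 + 42.6 + 40.4) / 3 = 43.4 s
v_surface = L / t̄ = 58.0 / 43.4 = 1.336 m/s
v_mean = 0.85 × 1.336 = 1.136 m/s
Q = A × v_mean = 23.3 × 1.136 = 26.47 m³/s

26.5 m³/s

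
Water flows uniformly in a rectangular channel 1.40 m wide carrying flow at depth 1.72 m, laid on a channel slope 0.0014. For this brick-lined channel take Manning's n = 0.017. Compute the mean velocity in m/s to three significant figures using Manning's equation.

1.38 m/s

A = b·y = 1.40 × 1.72 = 2.408 m²
P = b + 2y = 1.40 + 2×1.72 = 4.840 m
R = A/P = 2.408/4.840 = 0.4975 m
Q = (1/n)·A·R^(2/3)·S^(1/2) = (1/0.017) × 2.408 × 0.4975^(2/3) × 0.0014^(1/2) = 3.328 m³/s
V = Q/A = 3.328/2.408 = 1.382 m/s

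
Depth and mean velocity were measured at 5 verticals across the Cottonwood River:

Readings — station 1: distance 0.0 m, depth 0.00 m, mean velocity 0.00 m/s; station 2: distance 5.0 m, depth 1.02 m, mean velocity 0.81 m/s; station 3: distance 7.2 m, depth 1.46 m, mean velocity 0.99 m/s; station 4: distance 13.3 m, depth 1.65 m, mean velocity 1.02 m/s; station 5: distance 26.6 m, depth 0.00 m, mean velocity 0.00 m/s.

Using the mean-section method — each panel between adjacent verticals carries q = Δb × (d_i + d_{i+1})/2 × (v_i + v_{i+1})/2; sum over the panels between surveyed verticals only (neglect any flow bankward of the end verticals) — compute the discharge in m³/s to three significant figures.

18.6 m³/s

Panel 1-2: Δb = 5 m, d̄ = (0.00+1.02)/2 = 0.51, v̄ = (0.00+0.81)/2 = 0.405 → q = 5×0.51×0.405 = 1.033 m³/s
Panel 2-3: Δb = 2.2 m, d̄ = (1.02+1.46)/2 = 1.24, v̄ = (0.81+0.99)/2 = 0.9 → q = 2.2×1.24×0.9 = 2.455 m³/s
Panel 3-4: Δb = 6.1 m, d̄ = (1.46+1.65)/2 = 1.555, v̄ = (0.99+1.02)/2 = 1.005 → q = 6.1×1.555×1.005 = 9.533 m³/s
Panel 4-5: Δb = 13.3 m, d̄ = (1.65+0.00)/2 = 0.825, v̄ = (1.02+0.00)/2 = 0.51 → q = 13.3×0.825×0.51 = 5.596 m³/s
Q = Σ q = 18.62 m³/s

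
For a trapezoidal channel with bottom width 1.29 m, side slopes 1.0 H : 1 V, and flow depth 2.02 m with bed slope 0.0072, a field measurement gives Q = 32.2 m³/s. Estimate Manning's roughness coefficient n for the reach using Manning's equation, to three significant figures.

A = (b + z·y)·y = (1.29 + 1.0×2.02)×2.02 = 6.686 m²
P = b + 2y√(1+z²) = 1.29 + 2×2.02×√(1+1.0²) = 7.003 m
R = A/P = 6.686/7.003 = 0.9547 m
n = (1/Q)·A·R^(2/3)·S^(1/2) = (1/32.2) × 6.686 × 0.9696 × 0.08485 = 0.01708

0.0171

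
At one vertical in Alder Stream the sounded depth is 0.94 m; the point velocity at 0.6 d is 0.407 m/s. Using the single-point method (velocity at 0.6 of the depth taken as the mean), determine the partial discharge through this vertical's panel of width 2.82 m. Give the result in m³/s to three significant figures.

1.08 m³/s

v̄ = v₀.₆ = 0.407 m/s
q = v̄ × d × w = 0.4070 × 0.94 × 2.82 = 1.079 m³/s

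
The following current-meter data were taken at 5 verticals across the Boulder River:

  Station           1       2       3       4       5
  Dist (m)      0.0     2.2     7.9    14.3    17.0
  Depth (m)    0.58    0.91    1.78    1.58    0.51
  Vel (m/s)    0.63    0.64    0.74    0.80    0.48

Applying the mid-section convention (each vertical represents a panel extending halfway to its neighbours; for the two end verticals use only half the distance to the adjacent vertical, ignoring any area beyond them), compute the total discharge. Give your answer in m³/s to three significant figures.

w_1 = (2.2 − 0.0)/2 = 1.1 m; q_1 = 0.63 × 0.58 × 1.1 = 0.4019 m³/s
w_2 = (7.9 − 0.0)/2 = 3.95 m; q_2 = 0.64 × 0.91 × 3.95 = 2.300 m³/s
w_3 = (14.3 − 2.2)/2 = 6.05 m; q_3 = 0.74 × 1.78 × 6.05 = 7.969 m³/s
w_4 = (17.0 − 7.9)/2 = 4.55 m; q_4 = 0.80 × 1.58 × 4.55 = 5.751 m³/s
w_5 = (17.0 − 14.3)/2 = 1.35 m; q_5 = 0.48 × 0.51 × 1.35 = 0.3305 m³/s
Q = Σ qᵢ = 16.75 m³/s

16.8 m³/s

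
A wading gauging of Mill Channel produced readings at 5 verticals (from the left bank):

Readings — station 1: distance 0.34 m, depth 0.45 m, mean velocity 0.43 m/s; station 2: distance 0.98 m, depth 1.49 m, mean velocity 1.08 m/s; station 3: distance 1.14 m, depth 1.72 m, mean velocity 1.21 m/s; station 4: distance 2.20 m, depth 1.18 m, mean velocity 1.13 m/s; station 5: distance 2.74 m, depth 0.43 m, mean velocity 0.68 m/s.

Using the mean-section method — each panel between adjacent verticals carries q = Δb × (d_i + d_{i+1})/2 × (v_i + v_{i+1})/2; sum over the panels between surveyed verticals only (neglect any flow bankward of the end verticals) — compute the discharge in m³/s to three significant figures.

2.95 m³/s

Panel 1-2: Δb = 0.64 m, d̄ = (0.45+1.49)/2 = 0.97, v̄ = (0.43+1.08)/2 = 0.755 → q = 0.64×0.97×0.755 = 0.4687 m³/s
Panel 2-3: Δb = 0.16 m, d̄ = (1.49+1.72)/2 = 1.605, v̄ = (1.08+1.21)/2 = 1.145 → q = 0.16×1.605×1.145 = 0.2940 m³/s
Panel 3-4: Δb = 1.06 m, d̄ = (1.72+1.18)/2 = 1.45, v̄ = (1.21+1.13)/2 = 1.17 → q = 1.06×1.45×1.17 = 1.798 m³/s
Panel 4-5: Δb = 0.54 m, d̄ = (1.18+0.43)/2 = 0.805, v̄ = (1.13+0.68)/2 = 0.905 → q = 0.54×0.805×0.905 = 0.3934 m³/s
Q = Σ q = 2.954 m³/s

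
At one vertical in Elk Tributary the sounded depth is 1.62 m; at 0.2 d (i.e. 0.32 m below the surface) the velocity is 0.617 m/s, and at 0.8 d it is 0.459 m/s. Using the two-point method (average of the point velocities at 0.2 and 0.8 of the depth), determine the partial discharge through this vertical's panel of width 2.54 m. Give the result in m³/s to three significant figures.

v̄ = (0.617 + 0.459) / 2 = 0.5380 m/s
q = v̄ × d × w = 0.5380 × 1.62 × 2.54 = 2.214 m³/s

2.21 m³/s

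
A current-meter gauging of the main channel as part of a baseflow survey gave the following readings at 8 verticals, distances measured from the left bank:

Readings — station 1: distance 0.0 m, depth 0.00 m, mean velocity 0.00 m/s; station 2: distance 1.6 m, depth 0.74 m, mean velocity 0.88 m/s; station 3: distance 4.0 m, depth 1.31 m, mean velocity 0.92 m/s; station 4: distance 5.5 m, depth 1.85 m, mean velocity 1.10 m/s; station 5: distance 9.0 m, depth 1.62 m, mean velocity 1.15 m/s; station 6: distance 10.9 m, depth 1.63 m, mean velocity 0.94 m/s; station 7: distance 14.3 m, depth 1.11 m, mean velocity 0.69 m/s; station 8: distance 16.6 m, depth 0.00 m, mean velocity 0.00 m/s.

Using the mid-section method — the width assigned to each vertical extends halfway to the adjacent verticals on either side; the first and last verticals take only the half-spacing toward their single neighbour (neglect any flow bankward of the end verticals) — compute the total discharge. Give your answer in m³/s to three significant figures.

w_2 = (4.0 − 0.0)/2 = 2 m; q_2 = 0.88 × 0.74 × 2 = 1.302 m³/s
w_3 = (5.5 − 1.6)/2 = 1.95 m; q_3 = 0.92 × 1.31 × 1.95 = 2.350 m³/s
w_4 = (9.0 − 4.0)/2 = 2.5 m; q_4 = 1.10 × 1.85 × 2.5 = 5.088 m³/s
w_5 = (10.9 − 5.5)/2 = 2.7 m; q_5 = 1.15 × 1.62 × 2.7 = 5.030 m³/s
w_6 = (14.3 − 9.0)/2 = 2.65 m; q_6 = 0.94 × 1.63 × 2.65 = 4.060 m³/s
w_7 = (16.6 − 10.9)/2 = 2.85 m; q_7 = 0.69 × 1.11 × 2.85 = 2.183 m³/s
Stations 1, 8 contribute zero (depth or velocity is 0).
Q = Σ qᵢ = 20.01 m³/s

20.0 m³/s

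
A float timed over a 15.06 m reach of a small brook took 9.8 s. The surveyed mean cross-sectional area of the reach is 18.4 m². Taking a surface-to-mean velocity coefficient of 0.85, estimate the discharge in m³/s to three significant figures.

v_surface = L / t̄ = 15.06 / 9.8 = 1.537 m/s
v_mean = 0.85 × 1.537 = 1.306 m/s
Q = A × v_mean = 18.4 × 1.306 = 24.03 m³/s

24.0 m³/s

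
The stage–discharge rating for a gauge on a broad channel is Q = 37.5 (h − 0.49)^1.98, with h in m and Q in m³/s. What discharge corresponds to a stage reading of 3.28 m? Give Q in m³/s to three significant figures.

286 m³/s

Q = 37.5 × (3.28 − 0.49)^1.98 = 37.5 × 2.79^1.98 = 286.0 m³/s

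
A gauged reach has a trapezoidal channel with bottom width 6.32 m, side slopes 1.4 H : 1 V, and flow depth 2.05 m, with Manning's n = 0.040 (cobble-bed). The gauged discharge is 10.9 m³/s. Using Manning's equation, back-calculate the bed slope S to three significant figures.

A = (b + z·y)·y = (6.32 + 1.4×2.05)×2.05 = 18.84 m²
P = b + 2y√(1+z²) = 6.32 + 2×2.05×√(1+1.4²) = 13.37 m
R = A/P = 18.84/13.37 = 1.409 m
S = (Q·n / (1·A·R^(2/3)))² = (10.9×0.040 / (1×18.84×1.257))² = 0.0003392

0.000339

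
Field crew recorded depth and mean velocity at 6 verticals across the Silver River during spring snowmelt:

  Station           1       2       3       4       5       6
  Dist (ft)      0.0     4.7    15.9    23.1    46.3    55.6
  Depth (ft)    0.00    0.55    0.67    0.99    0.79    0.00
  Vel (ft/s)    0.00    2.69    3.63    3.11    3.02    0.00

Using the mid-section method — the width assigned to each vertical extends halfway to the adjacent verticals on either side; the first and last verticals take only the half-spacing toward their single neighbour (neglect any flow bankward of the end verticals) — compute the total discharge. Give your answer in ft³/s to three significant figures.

120 ft³/s

w_2 = (15.9 − 0.0)/2 = 7.95 ft; q_2 = 2.69 × 0.55 × 7.95 = 11.76 ft³/s
w_3 = (23.1 − 4.7)/2 = 9.2 ft; q_3 = 3.63 × 0.67 × 9.2 = 22.38 ft³/s
w_4 = (46.3 − 15.9)/2 = 15.2 ft; q_4 = 3.11 × 0.99 × 15.2 = 46.80 ft³/s
w_5 = (55.6 − 23.1)/2 = 16.25 ft; q_5 = 3.02 × 0.79 × 16.25 = 38.77 ft³/s
Stations 1, 6 contribute zero (depth or velocity is 0).
Q = Σ qᵢ = 119.7 ft³/s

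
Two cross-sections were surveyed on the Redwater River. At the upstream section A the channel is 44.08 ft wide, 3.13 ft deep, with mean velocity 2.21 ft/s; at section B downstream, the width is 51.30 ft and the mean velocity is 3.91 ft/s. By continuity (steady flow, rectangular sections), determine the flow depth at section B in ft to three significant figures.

Q = A₁V₁ = (44.08×3.13) × 2.21 = 304.9 ft³/s
d₂ = Q/(b₂ V₂) = 304.9/(51.30×3.91) = 1.520 ft

1.52 ft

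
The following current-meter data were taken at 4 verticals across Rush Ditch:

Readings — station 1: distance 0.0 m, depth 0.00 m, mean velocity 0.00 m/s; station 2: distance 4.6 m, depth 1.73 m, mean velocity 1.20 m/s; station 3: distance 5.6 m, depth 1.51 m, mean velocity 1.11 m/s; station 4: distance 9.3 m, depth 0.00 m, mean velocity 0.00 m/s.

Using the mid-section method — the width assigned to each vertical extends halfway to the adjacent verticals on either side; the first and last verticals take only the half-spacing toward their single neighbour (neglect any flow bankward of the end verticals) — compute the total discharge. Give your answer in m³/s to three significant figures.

w_2 = (5.6 − 0.0)/2 = 2.8 m; q_2 = 1.20 × 1.73 × 2.8 = 5.813 m³/s
w_3 = (9.3 − 4.6)/2 = 2.35 m; q_3 = 1.11 × 1.51 × 2.35 = 3.939 m³/s
Stations 1, 4 contribute zero (depth or velocity is 0).
Q = Σ qᵢ = 9.752 m³/s

9.75 m³/s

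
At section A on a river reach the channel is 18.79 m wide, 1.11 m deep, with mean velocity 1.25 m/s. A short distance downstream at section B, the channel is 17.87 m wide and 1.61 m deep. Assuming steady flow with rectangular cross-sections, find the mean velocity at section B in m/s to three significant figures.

Q = A₁V₁ = (18.79×1.11) × 1.25 = 26.07 m³/s
A₂ = 17.87 × 1.61 = 28.77 m²
V₂ = Q/A₂ = 26.07/28.77 = 0.9062 m/s

0.906 m/s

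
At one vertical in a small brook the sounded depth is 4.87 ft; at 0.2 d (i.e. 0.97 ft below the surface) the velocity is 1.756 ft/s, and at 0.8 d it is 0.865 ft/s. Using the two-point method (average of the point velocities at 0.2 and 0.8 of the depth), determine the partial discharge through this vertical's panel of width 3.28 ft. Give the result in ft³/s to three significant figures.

v̄ = (1.756 + 0.865) / 2 = 1.311 ft/s
q = v̄ × d × w = 1.311 × 4.87 × 3.28 = 20.93 ft³/s

20.9 ft³/s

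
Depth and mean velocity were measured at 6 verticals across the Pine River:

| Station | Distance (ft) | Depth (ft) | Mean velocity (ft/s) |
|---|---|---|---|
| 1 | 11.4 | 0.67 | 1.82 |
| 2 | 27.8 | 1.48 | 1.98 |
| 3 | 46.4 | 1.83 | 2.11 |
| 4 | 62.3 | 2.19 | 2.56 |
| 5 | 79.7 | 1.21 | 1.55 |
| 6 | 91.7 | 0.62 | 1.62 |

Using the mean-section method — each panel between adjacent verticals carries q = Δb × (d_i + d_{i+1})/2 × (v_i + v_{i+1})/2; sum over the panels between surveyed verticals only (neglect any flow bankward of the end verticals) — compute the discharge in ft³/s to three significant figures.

Panel 1-2: Δb = 16.4 ft, d̄ = (0.67+1.48)/2 = 1.075, v̄ = (1.82+1.98)/2 = 1.9 → q = 16.4×1.075×1.9 = 33.50 ft³/s
Panel 2-3: Δb = 18.6 ft, d̄ = (1.48+1.83)/2 = 1.655, v̄ = (1.98+2.11)/2 = 2.045 → q = 18.6×1.655×2.045 = 62.95 ft³/s
Panel 3-4: Δb = 15.9 ft, d̄ = (1.83+2.19)/2 = 2.01, v̄ = (2.11+2.56)/2 = 2.335 → q = 15.9×2.01×2.335 = 74.62 ft³/s
Panel 4-5: Δb = 17.4 ft, d̄ = (2.19+1.21)/2 = 1.7, v̄ = (2.56+1.55)/2 = 2.055 → q = 17.4×1.7×2.055 = 60.79 ft³/s
Panel 5-6: Δb = 12 ft, d̄ = (1.21+0.62)/2 = 0.915, v̄ = (1.55+1.62)/2 = 1.585 → q = 12×0.915×1.585 = 17.40 ft³/s
Q = Σ q = 249.3 ft³/s

249 ft³/s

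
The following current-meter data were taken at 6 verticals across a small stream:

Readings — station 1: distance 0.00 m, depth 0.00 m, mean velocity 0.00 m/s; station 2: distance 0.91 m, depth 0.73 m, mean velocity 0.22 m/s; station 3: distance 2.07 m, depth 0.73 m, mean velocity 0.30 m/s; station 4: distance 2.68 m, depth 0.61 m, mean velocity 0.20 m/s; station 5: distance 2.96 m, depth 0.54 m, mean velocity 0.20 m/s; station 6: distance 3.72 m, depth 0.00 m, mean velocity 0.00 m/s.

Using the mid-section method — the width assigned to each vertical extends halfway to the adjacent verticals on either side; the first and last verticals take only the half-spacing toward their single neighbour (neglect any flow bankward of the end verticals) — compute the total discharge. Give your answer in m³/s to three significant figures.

w_2 = (2.07 − 0.00)/2 = 1.035 m; q_2 = 0.22 × 0.73 × 1.035 = 0.1662 m³/s
w_3 = (2.68 − 0.91)/2 = 0.885 m; q_3 = 0.30 × 0.73 × 0.885 = 0.1938 m³/s
w_4 = (2.96 − 2.07)/2 = 0.445 m; q_4 = 0.20 × 0.61 × 0.445 = 0.05429 m³/s
w_5 = (3.72 − 2.68)/2 = 0.52 m; q_5 = 0.20 × 0.54 × 0.52 = 0.05616 m³/s
Stations 1, 6 contribute zero (depth or velocity is 0).
Q = Σ qᵢ = 0.4705 m³/s

0.470 m³/s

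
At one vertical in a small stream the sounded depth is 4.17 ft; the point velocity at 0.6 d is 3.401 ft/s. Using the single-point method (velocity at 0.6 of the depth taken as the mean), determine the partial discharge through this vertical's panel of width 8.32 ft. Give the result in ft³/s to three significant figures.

v̄ = v₀.₆ = 3.401 ft/s
q = v̄ × d × w = 3.401 × 4.17 × 8.32 = 118.0 ft³/s

118 ft³/s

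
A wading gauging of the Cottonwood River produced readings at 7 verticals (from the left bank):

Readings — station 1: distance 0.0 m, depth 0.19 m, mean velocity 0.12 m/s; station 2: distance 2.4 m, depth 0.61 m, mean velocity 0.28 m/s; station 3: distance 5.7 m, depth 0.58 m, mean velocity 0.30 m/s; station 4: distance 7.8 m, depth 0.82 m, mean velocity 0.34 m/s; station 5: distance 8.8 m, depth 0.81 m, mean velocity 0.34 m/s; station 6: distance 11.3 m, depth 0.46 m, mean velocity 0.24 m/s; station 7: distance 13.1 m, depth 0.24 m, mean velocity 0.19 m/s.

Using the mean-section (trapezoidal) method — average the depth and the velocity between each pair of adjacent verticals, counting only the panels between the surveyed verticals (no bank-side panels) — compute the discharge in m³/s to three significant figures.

2.10 m³/s

Panel 1-2: Δb = 2.4 m, d̄ = (0.19+0.61)/2 = 0.4, v̄ = (0.12+0.28)/2 = 0.2 → q = 2.4×0.4×0.2 = 0.1920 m³/s
Panel 2-3: Δb = 3.3 m, d̄ = (0.61+0.58)/2 = 0.595, v̄ = (0.28+0.30)/2 = 0.29 → q = 3.3×0.595×0.29 = 0.5694 m³/s
Panel 3-4: Δb = 2.1 m, d̄ = (0.58+0.82)/2 = 0.7, v̄ = (0.30+0.34)/2 = 0.32 → q = 2.1×0.7×0.32 = 0.4704 m³/s
Panel 4-5: Δb = 1 m, d̄ = (0.82+0.81)/2 = 0.815, v̄ = (0.34+0.34)/2 = 0.34 → q = 1×0.815×0.34 = 0.2771 m³/s
Panel 5-6: Δb = 2.5 m, d̄ = (0.81+0.46)/2 = 0.635, v̄ = (0.34+0.24)/2 = 0.29 → q = 2.5×0.635×0.29 = 0.4604 m³/s
Panel 6-7: Δb = 1.8 m, d̄ = (0.46+0.24)/2 = 0.35, v̄ = (0.24+0.19)/2 = 0.215 → q = 1.8×0.35×0.215 = 0.1355 m³/s
Q = Σ q = 2.105 m³/s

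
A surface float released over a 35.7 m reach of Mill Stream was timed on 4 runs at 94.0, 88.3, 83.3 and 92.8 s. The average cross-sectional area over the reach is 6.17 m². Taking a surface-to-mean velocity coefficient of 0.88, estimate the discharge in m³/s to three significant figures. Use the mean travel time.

t̄ = (94.0 + 88.3 + 83.3 + 92.8) / 4 = 89.6 s
v_surface = L / t̄ = 35.7 / 89.6 = 0.3984 m/s
v_mean = 0.88 × 0.3984 = 0.3506 m/s
Q = A × v_mean = 6.17 × 0.3506 = 2.163 m³/s

2.16 m³/s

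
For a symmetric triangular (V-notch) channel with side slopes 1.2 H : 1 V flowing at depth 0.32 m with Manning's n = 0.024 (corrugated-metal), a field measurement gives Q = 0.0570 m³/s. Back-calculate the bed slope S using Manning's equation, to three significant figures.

A = z·y² = 1.2×0.32² = 0.1229 m²
P = 2y√(1+z²) = 2×0.32×√(1+1.2²) = 0.9997 m
R = A/P = 0.1229/0.9997 = 0.1229 m
S = (Q·n / (1·A·R^(2/3)))² = (0.0570×0.024 / (1×0.1229×0.2472))² = 0.002028

0.00203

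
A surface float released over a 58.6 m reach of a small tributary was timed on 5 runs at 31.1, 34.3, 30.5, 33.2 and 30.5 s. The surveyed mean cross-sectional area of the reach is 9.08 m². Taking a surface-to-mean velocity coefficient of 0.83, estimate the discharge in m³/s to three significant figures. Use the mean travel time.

t̄ = (31.1 + 34.3 + 30.5 + 33.2 + 30.5) / 5 = 31.92 s
v_surface = L / t̄ = 58.6 / 31.92 = 1.836 m/s
v_mean = 0.83 × 1.836 = 1.524 m/s
Q = A × v_mean = 9.08 × 1.524 = 13.84 m³/s

13.8 m³/s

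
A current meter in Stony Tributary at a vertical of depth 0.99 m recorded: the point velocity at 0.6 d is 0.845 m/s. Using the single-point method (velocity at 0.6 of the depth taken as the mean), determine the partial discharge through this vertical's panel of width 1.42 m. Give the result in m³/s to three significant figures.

1.19 m³/s

v̄ = v₀.₆ = 0.845 m/s
q = v̄ × d × w = 0.8450 × 0.99 × 1.42 = 1.188 m³/s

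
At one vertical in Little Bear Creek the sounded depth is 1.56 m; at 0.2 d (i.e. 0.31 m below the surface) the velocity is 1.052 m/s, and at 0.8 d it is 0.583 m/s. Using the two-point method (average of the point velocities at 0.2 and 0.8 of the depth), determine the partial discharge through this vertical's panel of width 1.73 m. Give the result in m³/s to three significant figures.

2.21 m³/s

v̄ = (1.052 + 0.583) / 2 = 0.8175 m/s
q = v̄ × d × w = 0.8175 × 1.56 × 1.73 = 2.206 m³/s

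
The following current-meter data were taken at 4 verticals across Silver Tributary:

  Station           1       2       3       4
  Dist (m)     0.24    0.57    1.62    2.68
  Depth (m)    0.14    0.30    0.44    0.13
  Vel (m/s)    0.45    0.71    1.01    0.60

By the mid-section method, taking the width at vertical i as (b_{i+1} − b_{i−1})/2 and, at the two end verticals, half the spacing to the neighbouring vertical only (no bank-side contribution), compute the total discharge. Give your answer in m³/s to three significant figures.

w_1 = (0.57 − 0.24)/2 = 0.165 m; q_1 = 0.45 × 0.14 × 0.165 = 0.01040 m³/s
w_2 = (1.62 − 0.24)/2 = 0.69 m; q_2 = 0.71 × 0.30 × 0.69 = 0.1470 m³/s
w_3 = (2.68 − 0.57)/2 = 1.055 m; q_3 = 1.01 × 0.44 × 1.055 = 0.4688 m³/s
w_4 = (2.68 − 1.62)/2 = 0.53 m; q_4 = 0.60 × 0.13 × 0.53 = 0.04134 m³/s
Q = Σ qᵢ = 0.6675 m³/s

0.668 m³/s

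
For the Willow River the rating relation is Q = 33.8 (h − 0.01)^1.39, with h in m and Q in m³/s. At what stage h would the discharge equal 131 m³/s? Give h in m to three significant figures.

2.66 m

h − h₀ = (Q/C)^(1/b) = (131/33.8)^(1/1.39) = 2.650 m
h = 0.01 + 2.650 = 2.660 m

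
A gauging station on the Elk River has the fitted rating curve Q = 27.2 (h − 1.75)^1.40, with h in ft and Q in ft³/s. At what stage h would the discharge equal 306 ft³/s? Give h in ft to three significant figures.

h − h₀ = (Q/C)^(1/b) = (306/27.2)^(1/1.40) = 5.634 ft
h = 1.75 + 5.634 = 7.384 ft

7.38 ft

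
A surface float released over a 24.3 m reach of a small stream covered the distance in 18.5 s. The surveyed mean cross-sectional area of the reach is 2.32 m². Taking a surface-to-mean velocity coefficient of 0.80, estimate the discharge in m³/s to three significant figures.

v_surface = L / t̄ = 24.3 / 18.5 = 1.314 m/s
v_mean = 0.80 × 1.314 = 1.051 m/s
Q = A × v_mean = 2.32 × 1.051 = 2.438 m³/s

2.44 m³/s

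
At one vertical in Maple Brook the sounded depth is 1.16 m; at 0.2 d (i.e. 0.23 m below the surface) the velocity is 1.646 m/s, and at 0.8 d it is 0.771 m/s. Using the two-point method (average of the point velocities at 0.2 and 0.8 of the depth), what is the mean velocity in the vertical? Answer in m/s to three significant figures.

1.21 m/s

v̄ = (1.646 + 0.771) / 2 = 1.209 m/s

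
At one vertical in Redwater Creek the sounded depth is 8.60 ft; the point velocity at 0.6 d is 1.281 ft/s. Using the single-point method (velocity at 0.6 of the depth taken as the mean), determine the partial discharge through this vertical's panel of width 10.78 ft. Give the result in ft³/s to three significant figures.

119 ft³/s

v̄ = v₀.₆ = 1.281 ft/s
q = v̄ × d × w = 1.281 × 8.60 × 10.78 = 118.8 ft³/s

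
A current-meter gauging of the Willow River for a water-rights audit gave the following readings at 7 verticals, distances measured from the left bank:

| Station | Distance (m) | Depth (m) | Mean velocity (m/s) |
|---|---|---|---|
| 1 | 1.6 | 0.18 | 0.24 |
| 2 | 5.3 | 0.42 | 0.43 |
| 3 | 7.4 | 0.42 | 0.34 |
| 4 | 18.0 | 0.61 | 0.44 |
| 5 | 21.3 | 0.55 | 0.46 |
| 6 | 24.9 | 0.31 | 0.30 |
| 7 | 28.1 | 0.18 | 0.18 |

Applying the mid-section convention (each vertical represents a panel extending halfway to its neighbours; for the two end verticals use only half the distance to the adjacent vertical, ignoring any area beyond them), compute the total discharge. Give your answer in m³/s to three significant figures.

w_1 = (5.3 − 1.6)/2 = 1.85 m; q_1 = 0.24 × 0.18 × 1.85 = 0.07992 m³/s
w_2 = (7.4 − 1.6)/2 = 2.9 m; q_2 = 0.43 × 0.42 × 2.9 = 0.5237 m³/s
w_3 = (18.0 − 5.3)/2 = 6.35 m; q_3 = 0.34 × 0.42 × 6.35 = 0.9068 m³/s
w_4 = (21.3 − 7.4)/2 = 6.95 m; q_4 = 0.44 × 0.61 × 6.95 = 1.865 m³/s
w_5 = (24.9 − 18.0)/2 = 3.45 m; q_5 = 0.46 × 0.55 × 3.45 = 0.8729 m³/s
w_6 = (28.1 − 21.3)/2 = 3.4 m; q_6 = 0.30 × 0.31 × 3.4 = 0.3162 m³/s
w_7 = (28.1 − 24.9)/2 = 1.6 m; q_7 = 0.18 × 0.18 × 1.6 = 0.05184 m³/s
Q = Σ qᵢ = 4.617 m³/s

4.62 m³/s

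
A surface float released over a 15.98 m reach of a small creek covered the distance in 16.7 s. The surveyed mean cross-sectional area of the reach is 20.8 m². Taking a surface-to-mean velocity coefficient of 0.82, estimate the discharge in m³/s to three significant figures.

v_surface = L / t̄ = 15.98 / 16.7 = 0.9569 m/s
v_mean = 0.82 × 0.9569 = 0.7846 m/s
Q = A × v_mean = 20.8 × 0.7846 = 16.32 m³/s

16.3 m³/s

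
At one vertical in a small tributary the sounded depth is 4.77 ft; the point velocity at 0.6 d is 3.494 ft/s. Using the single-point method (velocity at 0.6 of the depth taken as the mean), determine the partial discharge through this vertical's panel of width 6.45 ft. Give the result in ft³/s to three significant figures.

107 ft³/s

v̄ = v₀.₆ = 3.494 ft/s
q = v̄ × d × w = 3.494 × 4.77 × 6.45 = 107.5 ft³/s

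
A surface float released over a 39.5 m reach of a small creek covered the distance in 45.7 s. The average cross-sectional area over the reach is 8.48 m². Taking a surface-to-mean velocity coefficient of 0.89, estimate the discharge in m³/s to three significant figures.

6.52 m³/s

v_surface = L / t̄ = 39.5 / 45.7 = 0.8643 m/s
v_mean = 0.89 × 0.8643 = 0.7693 m/s
Q = A × v_mean = 8.48 × 0.7693 = 6.523 m³/s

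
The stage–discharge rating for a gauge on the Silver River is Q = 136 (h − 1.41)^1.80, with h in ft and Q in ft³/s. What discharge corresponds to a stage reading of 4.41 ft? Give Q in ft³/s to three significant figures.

983 ft³/s

Q = 136 × (4.41 − 1.41)^1.80 = 136 × 3^1.80 = 982.6 ft³/s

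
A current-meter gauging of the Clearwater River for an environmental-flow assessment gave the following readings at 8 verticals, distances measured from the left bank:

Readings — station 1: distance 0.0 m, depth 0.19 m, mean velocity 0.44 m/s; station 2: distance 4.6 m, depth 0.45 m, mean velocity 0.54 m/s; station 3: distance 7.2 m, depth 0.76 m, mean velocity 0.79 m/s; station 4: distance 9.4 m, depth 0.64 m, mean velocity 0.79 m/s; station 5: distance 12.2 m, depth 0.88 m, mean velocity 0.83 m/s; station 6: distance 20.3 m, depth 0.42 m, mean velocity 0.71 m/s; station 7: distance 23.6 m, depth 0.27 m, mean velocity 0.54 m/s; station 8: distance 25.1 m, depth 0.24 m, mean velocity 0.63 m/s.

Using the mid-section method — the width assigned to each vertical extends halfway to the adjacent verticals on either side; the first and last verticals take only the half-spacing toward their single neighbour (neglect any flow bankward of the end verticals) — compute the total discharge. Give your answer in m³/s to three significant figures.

9.92 m³/s

w_1 = (4.6 − 0.0)/2 = 2.3 m; q_1 = 0.44 × 0.19 × 2.3 = 0.1923 m³/s
w_2 = (7.2 − 0.0)/2 = 3.6 m; q_2 = 0.54 × 0.45 × 3.6 = 0.8748 m³/s
w_3 = (9.4 − 4.6)/2 = 2.4 m; q_3 = 0.79 × 0.76 × 2.4 = 1.441 m³/s
w_4 = (12.2 − 7.2)/2 = 2.5 m; q_4 = 0.79 × 0.64 × 2.5 = 1.264 m³/s
w_5 = (20.3 − 9.4)/2 = 5.45 m; q_5 = 0.83 × 0.88 × 5.45 = 3.981 m³/s
w_6 = (23.6 − 12.2)/2 = 5.7 m; q_6 = 0.71 × 0.42 × 5.7 = 1.700 m³/s
w_7 = (25.1 − 20.3)/2 = 2.4 m; q_7 = 0.54 × 0.27 × 2.4 = 0.3499 m³/s
w_8 = (25.1 − 23.6)/2 = 0.75 m; q_8 = 0.63 × 0.24 × 0.75 = 0.1134 m³/s
Q = Σ qᵢ = 9.916 m³/s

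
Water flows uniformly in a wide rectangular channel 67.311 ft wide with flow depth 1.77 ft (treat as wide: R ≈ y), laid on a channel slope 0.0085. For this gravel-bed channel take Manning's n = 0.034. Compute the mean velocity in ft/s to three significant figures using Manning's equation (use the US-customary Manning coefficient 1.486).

A = b·y = 67.311 × 1.77 = 119.1 ft²
Wide channel: R ≈ y = 1.77 ft
Q = (1.486/n)·A·R^(2/3)·S^(1/2) = (1.486/0.034) × 119.1 × 1.770^(2/3) × 0.0085^(1/2) = 702.5 ft³/s
V = Q/A = 702.5/119.1 = 5.896 ft/s

5.90 ft/s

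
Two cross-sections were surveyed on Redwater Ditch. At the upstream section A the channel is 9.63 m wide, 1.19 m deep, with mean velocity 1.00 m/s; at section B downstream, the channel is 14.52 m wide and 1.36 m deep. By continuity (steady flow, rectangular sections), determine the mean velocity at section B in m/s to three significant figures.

Q = A₁V₁ = (9.63×1.19) × 1.00 = 11.46 m³/s
A₂ = 14.52 × 1.36 = 19.75 m²
V₂ = Q/A₂ = 11.46/19.75 = 0.5803 m/s

0.580 m/s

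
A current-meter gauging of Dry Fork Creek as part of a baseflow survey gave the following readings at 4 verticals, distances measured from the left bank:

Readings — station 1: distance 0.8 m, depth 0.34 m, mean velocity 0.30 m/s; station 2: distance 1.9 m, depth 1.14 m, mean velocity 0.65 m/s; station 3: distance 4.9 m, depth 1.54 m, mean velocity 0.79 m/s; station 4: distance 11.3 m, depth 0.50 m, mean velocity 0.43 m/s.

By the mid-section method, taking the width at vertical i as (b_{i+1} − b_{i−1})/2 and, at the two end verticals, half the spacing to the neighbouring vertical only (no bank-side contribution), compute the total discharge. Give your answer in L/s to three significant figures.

w_1 = (1.9 − 0.8)/2 = 0.55 m; q_1 = 0.30 × 0.34 × 0.55 = 0.05610 m³/s
w_2 = (4.9 − 0.8)/2 = 2.05 m; q_2 = 0.65 × 1.14 × 2.05 = 1.519 m³/s
w_3 = (11.3 − 1.9)/2 = 4.7 m; q_3 = 0.79 × 1.54 × 4.7 = 5.718 m³/s
w_4 = (11.3 − 4.9)/2 = 3.2 m; q_4 = 0.43 × 0.50 × 3.2 = 0.6880 m³/s
Q = Σ qᵢ = 7.981 m³/s
= 7.981 × 1000 = 7981 L/s

7980 L/s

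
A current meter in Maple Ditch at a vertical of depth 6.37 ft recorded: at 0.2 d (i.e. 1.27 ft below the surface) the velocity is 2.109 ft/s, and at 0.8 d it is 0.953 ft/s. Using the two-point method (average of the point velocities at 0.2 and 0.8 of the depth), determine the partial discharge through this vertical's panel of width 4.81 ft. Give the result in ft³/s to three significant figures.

46.9 ft³/s

v̄ = (2.109 + 0.953) / 2 = 1.531 ft/s
q = v̄ × d × w = 1.531 × 6.37 × 4.81 = 46.91 ft³/s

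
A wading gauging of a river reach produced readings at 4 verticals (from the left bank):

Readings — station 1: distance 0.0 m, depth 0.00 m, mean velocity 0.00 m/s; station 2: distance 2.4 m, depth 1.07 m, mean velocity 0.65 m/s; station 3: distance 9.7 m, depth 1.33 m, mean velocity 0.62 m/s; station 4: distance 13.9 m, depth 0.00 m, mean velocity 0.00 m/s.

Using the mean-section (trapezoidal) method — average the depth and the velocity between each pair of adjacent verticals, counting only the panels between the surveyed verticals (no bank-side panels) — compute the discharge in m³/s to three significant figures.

6.85 m³/s

Panel 1-2: Δb = 2.4 m, d̄ = (0.00+1.07)/2 = 0.535, v̄ = (0.00+0.65)/2 = 0.325 → q = 2.4×0.535×0.325 = 0.4173 m³/s
Panel 2-3: Δb = 7.3 m, d̄ = (1.07+1.33)/2 = 1.2, v̄ = (0.65+0.62)/2 = 0.635 → q = 7.3×1.2×0.635 = 5.563 m³/s
Panel 3-4: Δb = 4.2 m, d̄ = (1.33+0.00)/2 = 0.665, v̄ = (0.62+0.00)/2 = 0.31 → q = 4.2×0.665×0.31 = 0.8658 m³/s
Q = Σ q = 6.846 m³/s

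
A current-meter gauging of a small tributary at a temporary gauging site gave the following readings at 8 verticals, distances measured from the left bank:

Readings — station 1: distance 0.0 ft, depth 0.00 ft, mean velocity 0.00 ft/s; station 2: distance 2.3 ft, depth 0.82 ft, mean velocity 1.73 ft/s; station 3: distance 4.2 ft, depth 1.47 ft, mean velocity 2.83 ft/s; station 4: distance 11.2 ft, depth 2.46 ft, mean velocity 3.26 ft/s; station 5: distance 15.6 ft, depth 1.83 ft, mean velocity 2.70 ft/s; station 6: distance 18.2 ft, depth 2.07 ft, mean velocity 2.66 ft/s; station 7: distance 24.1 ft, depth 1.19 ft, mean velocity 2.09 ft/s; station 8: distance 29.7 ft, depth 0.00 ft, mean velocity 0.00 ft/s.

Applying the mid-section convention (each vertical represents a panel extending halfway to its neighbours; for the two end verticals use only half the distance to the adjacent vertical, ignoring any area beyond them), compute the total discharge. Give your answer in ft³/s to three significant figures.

122 ft³/s

w_2 = (4.2 − 0.0)/2 = 2.1 ft; q_2 = 1.73 × 0.82 × 2.1 = 2.979 ft³/s
w_3 = (11.2 − 2.3)/2 = 4.45 ft; q_3 = 2.83 × 1.47 × 4.45 = 18.51 ft³/s
w_4 = (15.6 − 4.2)/2 = 5.7 ft; q_4 = 3.26 × 2.46 × 5.7 = 45.71 ft³/s
w_5 = (18.2 − 11.2)/2 = 3.5 ft; q_5 = 2.70 × 1.83 × 3.5 = 17.29 ft³/s
w_6 = (24.1 − 15.6)/2 = 4.25 ft; q_6 = 2.66 × 2.07 × 4.25 = 23.40 ft³/s
w_7 = (29.7 − 18.2)/2 = 5.75 ft; q_7 = 2.09 × 1.19 × 5.75 = 14.30 ft³/s
Stations 1, 8 contribute zero (depth or velocity is 0).
Q = Σ qᵢ = 122.2 ft³/s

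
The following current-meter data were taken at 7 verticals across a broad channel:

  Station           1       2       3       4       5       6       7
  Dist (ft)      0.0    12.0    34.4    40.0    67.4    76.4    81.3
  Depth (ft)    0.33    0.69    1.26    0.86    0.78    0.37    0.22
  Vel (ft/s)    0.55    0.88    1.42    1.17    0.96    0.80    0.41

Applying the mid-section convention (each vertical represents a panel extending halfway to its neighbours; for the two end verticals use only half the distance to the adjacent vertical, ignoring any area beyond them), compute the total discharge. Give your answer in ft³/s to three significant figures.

69.1 ft³/s

w_1 = (12.0 − 0.0)/2 = 6 ft; q_1 = 0.55 × 0.33 × 6 = 1.089 ft³/s
w_2 = (34.4 − 0.0)/2 = 17.2 ft; q_2 = 0.88 × 0.69 × 17.2 = 10.44 ft³/s
w_3 = (40.0 − 12.0)/2 = 14 ft; q_3 = 1.42 × 1.26 × 14 = 25.05 ft³/s
w_4 = (67.4 − 34.4)/2 = 16.5 ft; q_4 = 1.17 × 0.86 × 16.5 = 16.60 ft³/s
w_5 = (76.4 − 40.0)/2 = 18.2 ft; q_5 = 0.96 × 0.78 × 18.2 = 13.63 ft³/s
w_6 = (81.3 − 67.4)/2 = 6.95 ft; q_6 = 0.80 × 0.37 × 6.95 = 2.057 ft³/s
w_7 = (81.3 − 76.4)/2 = 2.45 ft; q_7 = 0.41 × 0.22 × 2.45 = 0.2210 ft³/s
Q = Σ qᵢ = 69.09 ft³/s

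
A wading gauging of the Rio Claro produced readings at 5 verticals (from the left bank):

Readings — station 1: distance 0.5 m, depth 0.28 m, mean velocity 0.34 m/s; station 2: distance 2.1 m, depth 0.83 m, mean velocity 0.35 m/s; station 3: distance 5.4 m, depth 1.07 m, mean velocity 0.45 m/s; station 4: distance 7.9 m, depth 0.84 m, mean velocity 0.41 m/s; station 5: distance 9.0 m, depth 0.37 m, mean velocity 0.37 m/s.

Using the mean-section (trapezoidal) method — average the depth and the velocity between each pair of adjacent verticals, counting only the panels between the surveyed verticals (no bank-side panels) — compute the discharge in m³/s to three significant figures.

Panel 1-2: Δb = 1.6 m, d̄ = (0.28+0.83)/2 = 0.555, v̄ = (0.34+0.35)/2 = 0.345 → q = 1.6×0.555×0.345 = 0.3064 m³/s
Panel 2-3: Δb = 3.3 m, d̄ = (0.83+1.07)/2 = 0.95, v̄ = (0.35+0.45)/2 = 0.4 → q = 3.3×0.95×0.4 = 1.254 m³/s
Panel 3-4: Δb = 2.5 m, d̄ = (1.07+0.84)/2 = 0.955, v̄ = (0.45+0.41)/2 = 0.43 → q = 2.5×0.955×0.43 = 1.027 m³/s
Panel 4-5: Δb = 1.1 m, d̄ = (0.84+0.37)/2 = 0.605, v̄ = (0.41+0.37)/2 = 0.39 → q = 1.1×0.605×0.39 = 0.2595 m³/s
Q = Σ q = 2.847 m³/s

2.85 m³/s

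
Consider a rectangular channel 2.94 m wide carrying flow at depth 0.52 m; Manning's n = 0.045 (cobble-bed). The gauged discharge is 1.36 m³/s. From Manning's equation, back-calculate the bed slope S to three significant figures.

A = b·y = 2.94 × 0.52 = 1.529 m²
P = b + 2y = 2.94 + 2×0.52 = 3.980 m
R = A/P = 1.529/3.980 = 0.3841 m
S = (Q·n / (1·A·R^(2/3)))² = (1.36×0.045 / (1×1.529×0.5284))² = 0.005739

0.00574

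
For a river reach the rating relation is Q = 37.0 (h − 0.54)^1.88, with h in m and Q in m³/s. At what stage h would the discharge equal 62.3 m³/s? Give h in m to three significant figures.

h − h₀ = (Q/C)^(1/b) = (62.3/37.0)^(1/1.88) = 1.319 m
h = 0.54 + 1.319 = 1.859 m

1.86 m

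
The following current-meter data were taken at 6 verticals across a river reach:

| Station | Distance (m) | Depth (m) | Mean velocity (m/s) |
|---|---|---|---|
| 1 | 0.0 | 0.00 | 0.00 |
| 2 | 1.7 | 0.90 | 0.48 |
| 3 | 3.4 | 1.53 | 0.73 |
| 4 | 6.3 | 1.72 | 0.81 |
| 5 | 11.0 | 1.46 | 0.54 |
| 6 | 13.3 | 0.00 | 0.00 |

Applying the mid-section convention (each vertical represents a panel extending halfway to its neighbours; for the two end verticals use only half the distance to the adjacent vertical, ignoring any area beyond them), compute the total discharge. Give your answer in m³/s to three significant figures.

w_2 = (3.4 − 0.0)/2 = 1.7 m; q_2 = 0.48 × 0.90 × 1.7 = 0.7344 m³/s
w_3 = (6.3 − 1.7)/2 = 2.3 m; q_3 = 0.73 × 1.53 × 2.3 = 2.569 m³/s
w_4 = (11.0 − 3.4)/2 = 3.8 m; q_4 = 0.81 × 1.72 × 3.8 = 5.294 m³/s
w_5 = (13.3 − 6.3)/2 = 3.5 m; q_5 = 0.54 × 1.46 × 3.5 = 2.759 m³/s
Stations 1, 6 contribute zero (depth or velocity is 0).
Q = Σ qᵢ = 11.36 m³/s

11.4 m³/s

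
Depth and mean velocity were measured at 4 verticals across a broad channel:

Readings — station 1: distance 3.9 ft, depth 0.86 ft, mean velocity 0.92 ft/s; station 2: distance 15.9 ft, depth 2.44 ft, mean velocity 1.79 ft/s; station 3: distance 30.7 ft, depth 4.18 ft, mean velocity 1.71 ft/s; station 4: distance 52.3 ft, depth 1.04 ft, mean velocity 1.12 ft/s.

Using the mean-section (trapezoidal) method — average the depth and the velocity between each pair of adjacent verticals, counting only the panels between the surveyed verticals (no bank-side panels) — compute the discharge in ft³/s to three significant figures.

Panel 1-2: Δb = 12 ft, d̄ = (0.86+2.44)/2 = 1.65, v̄ = (0.92+1.79)/2 = 1.355 → q = 12×1.65×1.355 = 26.83 ft³/s
Panel 2-3: Δb = 14.8 ft, d̄ = (2.44+4.18)/2 = 3.31, v̄ = (1.79+1.71)/2 = 1.75 → q = 14.8×3.31×1.75 = 85.73 ft³/s
Panel 3-4: Δb = 21.6 ft, d̄ = (4.18+1.04)/2 = 2.61, v̄ = (1.71+1.12)/2 = 1.415 → q = 21.6×2.61×1.415 = 79.77 ft³/s
Q = Σ q = 192.3 ft³/s

192 ft³/s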